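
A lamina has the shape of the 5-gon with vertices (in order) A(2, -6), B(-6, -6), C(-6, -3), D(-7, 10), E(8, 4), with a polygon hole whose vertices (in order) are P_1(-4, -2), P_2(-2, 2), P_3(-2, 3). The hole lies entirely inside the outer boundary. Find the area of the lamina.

154.5

Outer boundary:
Apply the surveyor's formula: 2A = Σ (x_i·y_{i+1} − x_{i+1}·y_i), indices taken mod 5.
Cross-terms: -48, -18, -81, -108, -56  ⇒  Σ = -311
Area = |Σ|/2 = 155.5.
Hole:
Apply the shoelace formula: 2A = Σ (x_i·y_{i+1} − x_{i+1}·y_i), indices taken mod 3.
P_1→P_2: (-4)(2) − (-2)(-2) = -12
P_2→P_3: (-2)(3) − (-2)(2) = -2
P_3→P_1: (-2)(-2) − (-4)(3) = 16
Σ = 2
Area = |Σ|/2 = 1.
Net area = 155.5 − 1 = 154.5.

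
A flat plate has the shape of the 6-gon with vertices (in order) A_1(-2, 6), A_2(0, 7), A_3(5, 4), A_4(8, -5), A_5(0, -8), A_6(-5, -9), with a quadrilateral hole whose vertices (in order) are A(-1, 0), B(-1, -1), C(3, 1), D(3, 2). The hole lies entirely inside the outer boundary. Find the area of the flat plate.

125

Outer boundary:
Apply the surveyor's formula: 2A = Σ (x_i·y_{i+1} − x_{i+1}·y_i), indices taken mod 6.
A_1→A_2: (-2)(7) − (0)(6) = -14
A_2→A_3: (0)(4) − (5)(7) = -35
A_3→A_4: (5)(-5) − (8)(4) = -57
A_4→A_5: (8)(-8) − (0)(-5) = -64
A_5→A_6: (0)(-9) − (-5)(-8) = -40
A_6→A_1: (-5)(6) − (-2)(-9) = -48
Σ = -258
Area = |Σ|/2 = 129.
Hole:
Apply the surveyor's formula: 2A = Σ (x_i·y_{i+1} − x_{i+1}·y_i), indices taken mod 4.
Σ = (1) + (2) + (3) + (2) = 8
Area = |Σ|/2 = 4.
Net area = 129 − 4 = 125.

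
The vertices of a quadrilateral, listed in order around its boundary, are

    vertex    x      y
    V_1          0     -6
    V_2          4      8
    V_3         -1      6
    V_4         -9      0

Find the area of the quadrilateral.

82

Apply the shoelace formula: 2A = Σ (x_i·y_{i+1} − x_{i+1}·y_i), indices taken mod 4.
Σ = (24) + (32) + (54) + (54) = 164
Area = |Σ|/2 = 82.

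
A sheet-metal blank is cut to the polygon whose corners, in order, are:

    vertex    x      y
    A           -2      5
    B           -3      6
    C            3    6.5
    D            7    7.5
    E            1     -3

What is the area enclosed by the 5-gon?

Apply the surveyor's formula: 2A = Σ (x_i·y_{i+1} − x_{i+1}·y_i), indices taken mod 5.
A→B: (-2)(6) − (-3)(5) = 3
B→C: (-3)(6.5) − (3)(6) = -37.5
C→D: (3)(7.5) − (7)(6.5) = -23
D→E: (7)(-3) − (1)(7.5) = -28.5
E→A: (1)(5) − (-2)(-3) = -1
Σ = -87
Area = |Σ|/2 = 43.5.

43.5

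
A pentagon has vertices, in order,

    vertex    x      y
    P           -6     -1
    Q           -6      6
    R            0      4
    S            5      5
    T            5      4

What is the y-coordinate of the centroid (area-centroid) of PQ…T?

Apply the shoelace (surveyor's) formula. First the cross-terms c_i = x_i·y_{i+1} − x_{i+1}·y_i:
  -42, -24, -20, -5, 19  ⇒  2A = -72, A = -36.
Then Σ (y_i + y_{i+1})·c_i = -618, so ȳ = -618 / (6·(-36)) = 103/36.

103/36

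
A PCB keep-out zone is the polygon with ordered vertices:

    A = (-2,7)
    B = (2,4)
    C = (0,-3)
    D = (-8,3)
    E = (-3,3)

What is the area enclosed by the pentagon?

41

A→B: (-2)(4) − (2)(7) = -22
B→C: (2)(-3) − (0)(4) = -6
C→D: (0)(3) − (-8)(-3) = -24
D→E: (-8)(3) − (-3)(3) = -15
E→A: (-3)(7) − (-2)(3) = -15
Σ = -82
Area = |Σ|/2 = 41.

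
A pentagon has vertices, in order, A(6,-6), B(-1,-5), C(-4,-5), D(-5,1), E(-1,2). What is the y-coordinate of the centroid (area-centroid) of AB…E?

Apply Gauss's area formula. First the cross-terms c_i = x_i·y_{i+1} − x_{i+1}·y_i:
  -36, -15, -29, -9, -6  ⇒  2A = -95, A = -47.5.
Then Σ (y_i + y_{i+1})·c_i = 659, so ȳ = 659 / (6·(-47.5)) = -659/285.

-659/285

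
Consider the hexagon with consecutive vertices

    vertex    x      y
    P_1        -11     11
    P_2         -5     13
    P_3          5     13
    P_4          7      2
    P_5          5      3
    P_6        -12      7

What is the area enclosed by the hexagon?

136

Σ = (-88) + (-130) + (-81) + (11) + (71) + (-55) = -272
Area = |Σ|/2 = 136.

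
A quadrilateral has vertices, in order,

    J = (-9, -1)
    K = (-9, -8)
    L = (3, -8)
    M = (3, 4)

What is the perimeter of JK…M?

|JK| = √((0)² + (-7)²) = √49 = 7
|KL| = √((12)² + (0)²) = √144 = 12
|LM| = √((0)² + (12)²) = √144 = 12
|MJ| = √((-12)² + (-5)²) = √169 = 13
Perimeter = 7 + 12 + 12 + 13 = 44.

44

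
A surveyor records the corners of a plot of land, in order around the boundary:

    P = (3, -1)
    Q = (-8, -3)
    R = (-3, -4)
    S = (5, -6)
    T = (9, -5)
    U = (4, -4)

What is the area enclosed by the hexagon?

Cross-terms: -17, 23, 38, 29, -16, 8  ⇒  Σ = 65
Area = |Σ|/2 = 32.5.

32.5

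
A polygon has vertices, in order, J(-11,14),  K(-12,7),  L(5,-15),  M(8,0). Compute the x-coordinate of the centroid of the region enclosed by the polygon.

Apply the shoelace formula. First the cross-terms c_i = x_i·y_{i+1} − x_{i+1}·y_i:
  91, 145, 120, 112  ⇒  2A = 468, A = 234.
Then Σ (x_i + x_{i+1})·c_i = -1884, so x̄ = -1884 / (6·234) = -157/117.

-157/117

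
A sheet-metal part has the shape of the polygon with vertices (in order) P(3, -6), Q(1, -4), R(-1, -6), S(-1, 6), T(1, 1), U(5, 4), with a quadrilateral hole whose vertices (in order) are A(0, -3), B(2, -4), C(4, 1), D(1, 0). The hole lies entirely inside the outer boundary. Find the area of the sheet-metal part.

29

Outer boundary:
Σ = (-6) + (-10) + (-12) + (-7) + (-1) + (-42) = -78
Area = |Σ|/2 = 39.
Hole:
Apply Gauss's area formula: 2A = Σ (x_i·y_{i+1} − x_{i+1}·y_i), indices taken mod 4.
Σ = (6) + (18) + (-1) + (-3) = 20
Area = |Σ|/2 = 10.
Net area = 39 − 10 = 29.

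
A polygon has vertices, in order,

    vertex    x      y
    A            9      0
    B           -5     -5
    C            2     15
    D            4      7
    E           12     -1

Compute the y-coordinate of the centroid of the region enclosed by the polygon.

Apply the shoelace formula. First the cross-terms c_i = x_i·y_{i+1} − x_{i+1}·y_i:
  -45, -65, -46, -88, 9  ⇒  2A = -235, A = -117.5.
Then Σ (y_i + y_{i+1})·c_i = -1974, so ȳ = -1974 / (6·(-117.5)) = 2.8.

2.8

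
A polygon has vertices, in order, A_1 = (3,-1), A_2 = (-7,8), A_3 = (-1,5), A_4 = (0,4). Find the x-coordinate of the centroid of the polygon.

-58/39

Apply the surveyor's formula. First the cross-terms c_i = x_i·y_{i+1} − x_{i+1}·y_i:
  17, -27, -4, -12  ⇒  2A = -26, A = -13.
Then Σ (x_i + x_{i+1})·c_i = 116, so x̄ = 116 / (6·(-13)) = -58/39.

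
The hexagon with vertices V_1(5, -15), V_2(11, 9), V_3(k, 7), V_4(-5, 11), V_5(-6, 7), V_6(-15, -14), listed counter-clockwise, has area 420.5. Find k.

Write out the shoelace sum; only the two edges meeting at V_3 involve k:
2·Area = [(11·7 − k·9) + (k·11 − (-5)·7)] + 725
       = 2·k + 837 = 841
⇒ k = 2.

2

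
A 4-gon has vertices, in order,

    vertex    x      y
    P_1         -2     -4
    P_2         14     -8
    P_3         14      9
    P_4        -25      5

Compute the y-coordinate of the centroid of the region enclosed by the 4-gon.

278/165

Apply the shoelace formula. First the cross-terms c_i = x_i·y_{i+1} − x_{i+1}·y_i:
  72, 238, 295, 110  ⇒  2A = 715, A = 357.5.
Then Σ (y_i + y_{i+1})·c_i = 3614, so ȳ = 3614 / (6·357.5) = 278/165.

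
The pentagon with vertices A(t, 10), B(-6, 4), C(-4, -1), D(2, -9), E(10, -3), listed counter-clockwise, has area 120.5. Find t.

-9

Write out the shoelace sum; only the two edges meeting at A involve t:
2·Area = [(10·10 − t·(-3)) + (t·4 − (-6)·10)] + 144
       = 7·t + 304 = 241
⇒ t = -9.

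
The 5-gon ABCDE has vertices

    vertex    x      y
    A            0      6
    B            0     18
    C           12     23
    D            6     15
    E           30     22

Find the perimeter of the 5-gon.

|AB| = √((0)² + (12)²) = √144 = 12
|BC| = √((12)² + (5)²) = √169 = 13
|CD| = √((-6)² + (-8)²) = √100 = 10
|DE| = √((24)² + (7)²) = √625 = 25
|EA| = √((-30)² + (-16)²) = √1156 = 34
Perimeter = 12 + 13 + 10 + 25 + 34 = 94.

94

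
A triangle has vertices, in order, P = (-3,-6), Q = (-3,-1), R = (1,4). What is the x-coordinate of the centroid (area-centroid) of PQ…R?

-5/3

Apply Gauss's area formula. First the cross-terms c_i = x_i·y_{i+1} − x_{i+1}·y_i:
  -15, -11, 6  ⇒  2A = -20, A = -10.
Then Σ (x_i + x_{i+1})·c_i = 100, so x̄ = 100 / (6·(-10)) = -5/3.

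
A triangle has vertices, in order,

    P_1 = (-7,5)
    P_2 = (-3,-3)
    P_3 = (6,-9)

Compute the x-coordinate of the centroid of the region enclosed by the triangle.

-4/3

Apply the shoelace formula. First the cross-terms c_i = x_i·y_{i+1} − x_{i+1}·y_i:
  36, 45, -33  ⇒  2A = 48, A = 24.
Then Σ (x_i + x_{i+1})·c_i = -192, so x̄ = -192 / (6·24) = -4/3.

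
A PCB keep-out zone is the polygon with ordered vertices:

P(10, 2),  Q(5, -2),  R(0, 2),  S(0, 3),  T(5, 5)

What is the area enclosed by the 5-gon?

37.5

Apply the surveyor's formula: 2A = Σ (x_i·y_{i+1} − x_{i+1}·y_i), indices taken mod 5.
Σ = (-30) + (10) + (0) + (-15) + (-40) = -75
Area = |Σ|/2 = 37.5.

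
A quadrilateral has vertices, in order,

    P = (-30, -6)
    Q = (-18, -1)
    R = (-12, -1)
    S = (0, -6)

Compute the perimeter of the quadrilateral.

62

|PQ| = √((12)² + (5)²) = √169 = 13
|QR| = √((6)² + (0)²) = √36 = 6
|RS| = √((12)² + (-5)²) = √169 = 13
|SP| = √((-30)² + (0)²) = √900 = 30
Perimeter = 13 + 6 + 13 + 30 = 62.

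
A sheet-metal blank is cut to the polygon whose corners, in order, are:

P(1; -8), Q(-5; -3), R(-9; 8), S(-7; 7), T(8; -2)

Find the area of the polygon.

Σ = (-43) + (-67) + (-7) + (-42) + (-62) = -221
Area = |Σ|/2 = 110.5.

110.5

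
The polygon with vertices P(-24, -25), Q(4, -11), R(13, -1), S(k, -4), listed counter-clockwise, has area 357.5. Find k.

-15

The doubled signed area Σ (x_i y_{i+1} − x_{i+1} y_i) is linear in k.
With k=0 it equals 355; the coefficient of k is -24 (from the two edges through S).
So -24·k + 355 = 2·357.5 = 715 ⇒ k = -15.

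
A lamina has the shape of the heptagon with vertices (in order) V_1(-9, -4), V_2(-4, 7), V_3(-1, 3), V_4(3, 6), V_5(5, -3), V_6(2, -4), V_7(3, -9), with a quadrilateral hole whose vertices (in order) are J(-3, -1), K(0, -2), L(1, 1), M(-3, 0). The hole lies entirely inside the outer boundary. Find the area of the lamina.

118.5

Outer boundary:
Apply the surveyor's formula: 2A = Σ (x_i·y_{i+1} − x_{i+1}·y_i), indices taken mod 7.
Cross-terms: -79, -5, -15, -39, -14, -6, -93  ⇒  Σ = -251
Area = |Σ|/2 = 125.5.
Hole:
Apply the shoelace formula: 2A = Σ (x_i·y_{i+1} − x_{i+1}·y_i), indices taken mod 4.
Cross-terms: 6, 2, 3, 3  ⇒  Σ = 14
Area = |Σ|/2 = 7.
Net area = 125.5 − 7 = 118.5.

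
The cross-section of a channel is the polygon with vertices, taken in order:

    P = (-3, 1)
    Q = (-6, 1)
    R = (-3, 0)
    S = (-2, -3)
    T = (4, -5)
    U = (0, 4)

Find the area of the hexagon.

32.5

Apply Gauss's area formula: 2A = Σ (x_i·y_{i+1} − x_{i+1}·y_i), indices taken mod 6.
Σ = (3) + (3) + (9) + (22) + (16) + (12) = 65
Area = |Σ|/2 = 32.5.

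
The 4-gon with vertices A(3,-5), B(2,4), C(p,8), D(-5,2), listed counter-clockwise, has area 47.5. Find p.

The doubled signed area Σ (x_i y_{i+1} − x_{i+1} y_i) is linear in p.
With p=0 it equals 97; the coefficient of p is -2 (from the two edges through C).
So -2·p + 97 = 2·47.5 = 95 ⇒ p = 1.

1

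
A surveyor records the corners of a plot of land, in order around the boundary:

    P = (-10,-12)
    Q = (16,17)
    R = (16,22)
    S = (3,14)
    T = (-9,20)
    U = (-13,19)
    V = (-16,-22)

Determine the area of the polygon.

Apply Gauss's area formula: 2A = Σ (x_i·y_{i+1} − x_{i+1}·y_i), indices taken mod 7.
P→Q: (-10)(17) − (16)(-12) = 22
Q→R: (16)(22) − (16)(17) = 80
R→S: (16)(14) − (3)(22) = 158
S→T: (3)(20) − (-9)(14) = 186
T→U: (-9)(19) − (-13)(20) = 89
U→V: (-13)(-22) − (-16)(19) = 590
V→P: (-16)(-12) − (-10)(-22) = -28
Σ = 1097
Area = |Σ|/2 = 548.5.

548.5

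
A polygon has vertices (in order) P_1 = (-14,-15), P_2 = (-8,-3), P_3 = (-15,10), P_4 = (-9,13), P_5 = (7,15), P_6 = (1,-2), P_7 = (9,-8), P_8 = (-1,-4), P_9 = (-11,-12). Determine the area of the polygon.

316

Apply the surveyor's formula: 2A = Σ (x_i·y_{i+1} − x_{i+1}·y_i), indices taken mod 9.
P_1→P_2: (-14)(-3) − (-8)(-15) = -78
P_2→P_3: (-8)(10) − (-15)(-3) = -125
P_3→P_4: (-15)(13) − (-9)(10) = -105
P_4→P_5: (-9)(15) − (7)(13) = -226
P_5→P_6: (7)(-2) − (1)(15) = -29
P_6→P_7: (1)(-8) − (9)(-2) = 10
P_7→P_8: (9)(-4) − (-1)(-8) = -44
P_8→P_9: (-1)(-12) − (-11)(-4) = -32
P_9→P_1: (-11)(-15) − (-14)(-12) = -3
Σ = -632
Area = |Σ|/2 = 316.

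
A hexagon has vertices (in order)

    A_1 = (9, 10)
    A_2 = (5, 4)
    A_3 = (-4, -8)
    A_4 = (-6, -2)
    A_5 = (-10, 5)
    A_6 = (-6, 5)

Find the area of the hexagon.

126.5

A_1→A_2: (9)(4) − (5)(10) = -14
A_2→A_3: (5)(-8) − (-4)(4) = -24
A_3→A_4: (-4)(-2) − (-6)(-8) = -40
A_4→A_5: (-6)(5) − (-10)(-2) = -50
A_5→A_6: (-10)(5) − (-6)(5) = -20
A_6→A_1: (-6)(10) − (9)(5) = -105
Σ = -253
Area = |Σ|/2 = 126.5.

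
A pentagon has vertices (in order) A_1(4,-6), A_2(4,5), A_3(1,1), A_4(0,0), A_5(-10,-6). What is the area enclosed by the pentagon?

63.5

Apply Gauss's area formula: 2A = Σ (x_i·y_{i+1} − x_{i+1}·y_i), indices taken mod 5.
Σ = (44) + (-1) + (0) + (0) + (84) = 127
Area = |Σ|/2 = 63.5.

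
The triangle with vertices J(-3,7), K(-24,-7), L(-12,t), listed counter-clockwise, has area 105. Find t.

-9

The doubled signed area Σ (x_i y_{i+1} − x_{i+1} y_i) is linear in t.
With t=0 it equals 21; the coefficient of t is -21 (from the two edges through L).
So -21·t + 21 = 2·105 = 210 ⇒ t = -9.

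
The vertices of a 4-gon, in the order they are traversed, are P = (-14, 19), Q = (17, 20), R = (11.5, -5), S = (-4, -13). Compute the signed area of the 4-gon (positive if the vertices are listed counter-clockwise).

-672.75

Apply the shoelace (surveyor's) formula: 2A = Σ (x_i·y_{i+1} − x_{i+1}·y_i), indices taken mod 4.
Σ = (-603) + (-315) + (-169.5) + (-258) = -1345.5
Signed area = Σ/2 = -672.75 (negative ⇒ clockwise traversal).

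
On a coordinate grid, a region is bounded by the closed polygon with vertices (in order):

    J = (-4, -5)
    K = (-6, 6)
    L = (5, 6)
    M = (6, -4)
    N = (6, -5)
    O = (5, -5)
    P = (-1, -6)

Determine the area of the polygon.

J→K: (-4)(6) − (-6)(-5) = -54
K→L: (-6)(6) − (5)(6) = -66
L→M: (5)(-4) − (6)(6) = -56
M→N: (6)(-5) − (6)(-4) = -6
N→O: (6)(-5) − (5)(-5) = -5
O→P: (5)(-6) − (-1)(-5) = -35
P→J: (-1)(-5) − (-4)(-6) = -19
Σ = -241
Area = |Σ|/2 = 120.5.

120.5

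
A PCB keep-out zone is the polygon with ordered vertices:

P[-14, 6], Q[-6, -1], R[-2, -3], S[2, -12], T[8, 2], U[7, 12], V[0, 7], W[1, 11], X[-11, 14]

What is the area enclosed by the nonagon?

Apply the surveyor's formula: 2A = Σ (x_i·y_{i+1} − x_{i+1}·y_i), indices taken mod 9.
P→Q: (-14)(-1) − (-6)(6) = 50
Q→R: (-6)(-3) − (-2)(-1) = 16
R→S: (-2)(-12) − (2)(-3) = 30
S→T: (2)(2) − (8)(-12) = 100
T→U: (8)(12) − (7)(2) = 82
U→V: (7)(7) − (0)(12) = 49
V→W: (0)(11) − (1)(7) = -7
W→X: (1)(14) − (-11)(11) = 135
X→P: (-11)(6) − (-14)(14) = 130
Σ = 585
Area = |Σ|/2 = 292.5.

292.5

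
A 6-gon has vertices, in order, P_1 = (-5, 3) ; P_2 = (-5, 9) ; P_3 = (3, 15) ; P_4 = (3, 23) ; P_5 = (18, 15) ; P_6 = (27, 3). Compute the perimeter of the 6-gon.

|P_1P_2| = √((0)² + (6)²) = √36 = 6
|P_2P_3| = √((8)² + (6)²) = √100 = 10
|P_3P_4| = √((0)² + (8)²) = √64 = 8
|P_4P_5| = √((15)² + (-8)²) = √289 = 17
|P_5P_6| = √((9)² + (-12)²) = √225 = 15
|P_6P_1| = √((-32)² + (0)²) = √1024 = 32
Perimeter = 6 + 10 + 8 + 17 + 15 + 32 = 88.

88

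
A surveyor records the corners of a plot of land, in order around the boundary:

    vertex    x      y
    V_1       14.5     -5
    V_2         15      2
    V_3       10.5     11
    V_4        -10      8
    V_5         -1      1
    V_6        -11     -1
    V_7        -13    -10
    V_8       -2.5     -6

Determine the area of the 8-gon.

350.75

Apply the shoelace (surveyor's) formula: 2A = Σ (x_i·y_{i+1} − x_{i+1}·y_i), indices taken mod 8.
V_1→V_2: (14.5)(2) − (15)(-5) = 104
V_2→V_3: (15)(11) − (10.5)(2) = 144
V_3→V_4: (10.5)(8) − (-10)(11) = 194
V_4→V_5: (-10)(1) − (-1)(8) = -2
V_5→V_6: (-1)(-1) − (-11)(1) = 12
V_6→V_7: (-11)(-10) − (-13)(-1) = 97
V_7→V_8: (-13)(-6) − (-2.5)(-10) = 53
V_8→V_1: (-2.5)(-5) − (14.5)(-6) = 99.5
Σ = 701.5
Area = |Σ|/2 = 350.75.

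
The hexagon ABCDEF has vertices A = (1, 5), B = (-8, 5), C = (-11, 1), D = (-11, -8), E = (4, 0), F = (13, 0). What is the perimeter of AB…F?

62

|AB| = √((-9)² + (0)²) = √81 = 9
|BC| = √((-3)² + (-4)²) = √25 = 5
|CD| = √((0)² + (-9)²) = √81 = 9
|DE| = √((15)² + (8)²) = √289 = 17
|EF| = √((9)² + (0)²) = √81 = 9
|FA| = √((-12)² + (5)²) = √169 = 13
Perimeter = 9 + 5 + 9 + 17 + 9 + 13 = 62.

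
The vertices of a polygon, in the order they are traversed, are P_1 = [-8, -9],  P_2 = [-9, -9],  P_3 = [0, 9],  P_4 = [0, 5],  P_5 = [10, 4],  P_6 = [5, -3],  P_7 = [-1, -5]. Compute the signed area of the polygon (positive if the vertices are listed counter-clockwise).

Apply the surveyor's formula: 2A = Σ (x_i·y_{i+1} − x_{i+1}·y_i), indices taken mod 7.
P_1→P_2: (-8)(-9) − (-9)(-9) = -9
P_2→P_3: (-9)(9) − (0)(-9) = -81
P_3→P_4: (0)(5) − (0)(9) = 0
P_4→P_5: (0)(4) − (10)(5) = -50
P_5→P_6: (10)(-3) − (5)(4) = -50
P_6→P_7: (5)(-5) − (-1)(-3) = -28
P_7→P_1: (-1)(-9) − (-8)(-5) = -31
Σ = -249
Signed area = Σ/2 = -124.5 (negative ⇒ clockwise traversal).

-124.5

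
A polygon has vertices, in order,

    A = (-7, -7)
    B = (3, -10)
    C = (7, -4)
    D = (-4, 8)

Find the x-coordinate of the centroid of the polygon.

-28/39

Apply the shoelace formula. First the cross-terms c_i = x_i·y_{i+1} − x_{i+1}·y_i:
  91, 58, 40, 84  ⇒  2A = 273, A = 136.5.
Then Σ (x_i + x_{i+1})·c_i = -588, so x̄ = -588 / (6·136.5) = -28/39.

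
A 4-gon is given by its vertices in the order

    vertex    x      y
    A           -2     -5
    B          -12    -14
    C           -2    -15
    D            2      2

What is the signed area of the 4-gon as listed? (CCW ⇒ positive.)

70

Cross-terms: -32, 152, 26, -6  ⇒  Σ = 140
Signed area = Σ/2 = 70 (positive ⇒ counter-clockwise traversal).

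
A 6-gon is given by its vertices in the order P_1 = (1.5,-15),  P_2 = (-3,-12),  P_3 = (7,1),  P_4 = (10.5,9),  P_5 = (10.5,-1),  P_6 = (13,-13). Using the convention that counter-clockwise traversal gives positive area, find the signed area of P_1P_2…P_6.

-166.75

Apply the surveyor's formula: 2A = Σ (x_i·y_{i+1} − x_{i+1}·y_i), indices taken mod 6.
Σ = (-63) + (81) + (52.5) + (-105) + (-123.5) + (-175.5) = -333.5
Signed area = Σ/2 = -166.75 (negative ⇒ clockwise traversal).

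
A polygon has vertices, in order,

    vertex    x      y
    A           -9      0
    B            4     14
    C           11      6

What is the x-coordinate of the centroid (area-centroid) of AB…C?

Apply Gauss's area formula. First the cross-terms c_i = x_i·y_{i+1} − x_{i+1}·y_i:
  -126, -130, 54  ⇒  2A = -202, A = -101.
Then Σ (x_i + x_{i+1})·c_i = -1212, so x̄ = -1212 / (6·(-101)) = 2.

2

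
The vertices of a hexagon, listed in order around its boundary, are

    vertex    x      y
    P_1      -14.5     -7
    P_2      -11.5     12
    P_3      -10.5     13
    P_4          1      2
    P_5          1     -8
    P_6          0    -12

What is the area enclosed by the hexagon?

Apply Gauss's area formula: 2A = Σ (x_i·y_{i+1} − x_{i+1}·y_i), indices taken mod 6.
Σ = (-254.5) + (-23.5) + (-34) + (-10) + (-12) + (-174) = -508
Area = |Σ|/2 = 254.

254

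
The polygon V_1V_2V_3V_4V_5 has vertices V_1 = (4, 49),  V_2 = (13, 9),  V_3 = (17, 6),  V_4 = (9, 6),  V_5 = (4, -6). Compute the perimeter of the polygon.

122

|V_1V_2| = √((9)² + (-40)²) = √1681 = 41
|V_2V_3| = √((4)² + (-3)²) = √25 = 5
|V_3V_4| = √((-8)² + (0)²) = √64 = 8
|V_4V_5| = √((-5)² + (-12)²) = √169 = 13
|V_5V_1| = √((0)² + (55)²) = √3025 = 55
Perimeter = 41 + 5 + 8 + 13 + 55 = 122.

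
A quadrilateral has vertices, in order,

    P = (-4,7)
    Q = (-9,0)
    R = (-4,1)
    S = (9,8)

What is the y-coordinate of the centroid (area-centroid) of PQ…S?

Apply the shoelace (surveyor's) formula. First the cross-terms c_i = x_i·y_{i+1} − x_{i+1}·y_i:
  63, -9, -41, 95  ⇒  2A = 108, A = 54.
Then Σ (y_i + y_{i+1})·c_i = 1488, so ȳ = 1488 / (6·54) = 124/27.

124/27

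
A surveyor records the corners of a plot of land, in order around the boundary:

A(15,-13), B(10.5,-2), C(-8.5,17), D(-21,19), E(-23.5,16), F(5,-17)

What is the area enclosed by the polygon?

Σ = (106.5) + (161.5) + (195.5) + (110.5) + (319.5) + (190) = 1083.5
Area = |Σ|/2 = 541.75.

541.75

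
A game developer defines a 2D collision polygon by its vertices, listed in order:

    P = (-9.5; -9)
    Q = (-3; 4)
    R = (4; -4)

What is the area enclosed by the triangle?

71.5

Apply the shoelace formula: 2A = Σ (x_i·y_{i+1} − x_{i+1}·y_i), indices taken mod 3.
Σ = (-65) + (-4) + (-74) = -143
Area = |Σ|/2 = 71.5.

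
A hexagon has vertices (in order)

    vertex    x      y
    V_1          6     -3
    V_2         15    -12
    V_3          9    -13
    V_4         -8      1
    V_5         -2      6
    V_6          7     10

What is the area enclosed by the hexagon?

199

Apply the surveyor's formula: 2A = Σ (x_i·y_{i+1} − x_{i+1}·y_i), indices taken mod 6.
Σ = (-27) + (-87) + (-95) + (-46) + (-62) + (-81) = -398
Area = |Σ|/2 = 199.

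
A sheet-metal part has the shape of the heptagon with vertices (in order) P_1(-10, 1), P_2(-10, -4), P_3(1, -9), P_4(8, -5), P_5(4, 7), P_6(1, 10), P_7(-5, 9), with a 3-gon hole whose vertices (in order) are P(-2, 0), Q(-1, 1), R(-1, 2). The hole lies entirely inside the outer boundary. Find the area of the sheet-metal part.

231.5

Outer boundary:
Apply Gauss's area formula: 2A = Σ (x_i·y_{i+1} − x_{i+1}·y_i), indices taken mod 7.
Cross-terms: 50, 94, 67, 76, 33, 59, 85  ⇒  Σ = 464
Area = |Σ|/2 = 232.
Hole:
Apply the surveyor's formula: 2A = Σ (x_i·y_{i+1} − x_{i+1}·y_i), indices taken mod 3.
Σ = (-2) + (-1) + (4) = 1
Area = |Σ|/2 = 0.5.
Net area = 232 − 0.5 = 231.5.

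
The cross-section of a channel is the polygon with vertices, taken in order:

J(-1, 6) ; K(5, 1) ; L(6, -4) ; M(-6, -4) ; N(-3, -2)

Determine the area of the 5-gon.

Σ = (-31) + (-26) + (-48) + (0) + (-20) = -125
Area = |Σ|/2 = 62.5.

62.5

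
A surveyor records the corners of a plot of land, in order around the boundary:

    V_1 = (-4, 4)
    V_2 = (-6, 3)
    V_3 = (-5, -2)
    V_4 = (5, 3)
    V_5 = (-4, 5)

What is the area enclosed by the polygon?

Apply the shoelace formula: 2A = Σ (x_i·y_{i+1} − x_{i+1}·y_i), indices taken mod 5.
Σ = (12) + (27) + (-5) + (37) + (4) = 75
Area = |Σ|/2 = 37.5.

37.5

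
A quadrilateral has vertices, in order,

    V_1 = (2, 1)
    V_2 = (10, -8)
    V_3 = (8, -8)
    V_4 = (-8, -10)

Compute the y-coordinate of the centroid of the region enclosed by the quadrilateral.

Apply Gauss's area formula. First the cross-terms c_i = x_i·y_{i+1} − x_{i+1}·y_i:
  -26, -16, -144, 12  ⇒  2A = -174, A = -87.
Then Σ (y_i + y_{i+1})·c_i = 2922, so ȳ = 2922 / (6·(-87)) = -487/87.

-487/87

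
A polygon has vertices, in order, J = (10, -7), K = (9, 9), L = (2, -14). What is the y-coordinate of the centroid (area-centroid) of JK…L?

-4

Apply the shoelace formula. First the cross-terms c_i = x_i·y_{i+1} − x_{i+1}·y_i:
  153, -144, 126  ⇒  2A = 135, A = 67.5.
Then Σ (y_i + y_{i+1})·c_i = -1620, so ȳ = -1620 / (6·67.5) = -4.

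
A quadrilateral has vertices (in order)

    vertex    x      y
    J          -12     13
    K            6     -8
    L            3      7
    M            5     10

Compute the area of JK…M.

132

Apply the shoelace formula: 2A = Σ (x_i·y_{i+1} − x_{i+1}·y_i), indices taken mod 4.
Σ = (18) + (66) + (-5) + (185) = 264
Area = |Σ|/2 = 132.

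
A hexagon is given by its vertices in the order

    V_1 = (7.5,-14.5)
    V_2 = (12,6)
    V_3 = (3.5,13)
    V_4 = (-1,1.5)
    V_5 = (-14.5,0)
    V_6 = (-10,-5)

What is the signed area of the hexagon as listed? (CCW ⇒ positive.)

Apply Gauss's area formula: 2A = Σ (x_i·y_{i+1} − x_{i+1}·y_i), indices taken mod 6.
Σ = (219) + (135) + (18.25) + (21.75) + (72.5) + (182.5) = 649
Signed area = Σ/2 = 324.5 (positive ⇒ counter-clockwise traversal).

324.5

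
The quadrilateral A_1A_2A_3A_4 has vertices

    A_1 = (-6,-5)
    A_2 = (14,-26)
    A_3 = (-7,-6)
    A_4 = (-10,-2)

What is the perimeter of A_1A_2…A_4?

|A_1A_2| = √((20)² + (-21)²) = √841 = 29
|A_2A_3| = √((-21)² + (20)²) = √841 = 29
|A_3A_4| = √((-3)² + (4)²) = √25 = 5
|A_4A_1| = √((4)² + (-3)²) = √25 = 5
Perimeter = 29 + 29 + 5 + 5 = 68.

68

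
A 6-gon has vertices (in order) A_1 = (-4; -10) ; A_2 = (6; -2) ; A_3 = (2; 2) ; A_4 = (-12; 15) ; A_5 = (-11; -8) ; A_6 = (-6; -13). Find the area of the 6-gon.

Apply Gauss's area formula: 2A = Σ (x_i·y_{i+1} − x_{i+1}·y_i), indices taken mod 6.
Σ = (68) + (16) + (54) + (261) + (95) + (8) = 502
Area = |Σ|/2 = 251.

251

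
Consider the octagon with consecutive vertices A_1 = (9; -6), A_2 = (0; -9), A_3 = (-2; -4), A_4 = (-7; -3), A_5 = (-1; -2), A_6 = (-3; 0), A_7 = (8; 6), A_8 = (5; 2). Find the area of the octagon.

Apply the shoelace (surveyor's) formula: 2A = Σ (x_i·y_{i+1} − x_{i+1}·y_i), indices taken mod 8.
A_1→A_2: (9)(-9) − (0)(-6) = -81
A_2→A_3: (0)(-4) − (-2)(-9) = -18
A_3→A_4: (-2)(-3) − (-7)(-4) = -22
A_4→A_5: (-7)(-2) − (-1)(-3) = 11
A_5→A_6: (-1)(0) − (-3)(-2) = -6
A_6→A_7: (-3)(6) − (8)(0) = -18
A_7→A_8: (8)(2) − (5)(6) = -14
A_8→A_1: (5)(-6) − (9)(2) = -48
Σ = -196
Area = |Σ|/2 = 98.

98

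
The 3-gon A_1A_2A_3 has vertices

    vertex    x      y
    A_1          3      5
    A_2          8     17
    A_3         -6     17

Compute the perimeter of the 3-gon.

|A_1A_2| = √((5)² + (12)²) = √169 = 13
|A_2A_3| = √((-14)² + (0)²) = √196 = 14
|A_3A_1| = √((9)² + (-12)²) = √225 = 15
Perimeter = 13 + 14 + 15 = 42.

42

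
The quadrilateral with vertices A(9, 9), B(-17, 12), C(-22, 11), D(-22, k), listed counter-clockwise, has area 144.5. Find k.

The doubled signed area Σ (x_i y_{i+1} − x_{i+1} y_i) is linear in k.
With k=0 it equals 382; the coefficient of k is -31 (from the two edges through D).
So -31·k + 382 = 2·144.5 = 289 ⇒ k = 3.

3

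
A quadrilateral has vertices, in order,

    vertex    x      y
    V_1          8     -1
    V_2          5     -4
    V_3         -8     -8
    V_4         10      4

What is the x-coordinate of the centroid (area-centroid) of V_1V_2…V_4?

Apply the shoelace formula. First the cross-terms c_i = x_i·y_{i+1} − x_{i+1}·y_i:
  -27, -72, 48, -42  ⇒  2A = -93, A = -46.5.
Then Σ (x_i + x_{i+1})·c_i = -795, so x̄ = -795 / (6·(-46.5)) = 265/93.

265/93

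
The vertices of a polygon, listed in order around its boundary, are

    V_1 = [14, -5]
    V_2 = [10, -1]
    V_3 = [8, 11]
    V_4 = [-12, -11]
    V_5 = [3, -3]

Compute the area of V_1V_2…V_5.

Apply the shoelace formula: 2A = Σ (x_i·y_{i+1} − x_{i+1}·y_i), indices taken mod 5.
Σ = (36) + (118) + (44) + (69) + (27) = 294
Area = |Σ|/2 = 147.

147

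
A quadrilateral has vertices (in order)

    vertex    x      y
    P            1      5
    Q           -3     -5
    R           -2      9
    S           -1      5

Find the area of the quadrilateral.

Apply the surveyor's formula: 2A = Σ (x_i·y_{i+1} − x_{i+1}·y_i), indices taken mod 4.
Σ = (10) + (-37) + (-1) + (-10) = -38
Area = |Σ|/2 = 19.

19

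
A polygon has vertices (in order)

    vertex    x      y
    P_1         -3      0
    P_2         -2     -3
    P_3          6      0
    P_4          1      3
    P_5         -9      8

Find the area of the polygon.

Apply Gauss's area formula: 2A = Σ (x_i·y_{i+1} − x_{i+1}·y_i), indices taken mod 5.
P_1→P_2: (-3)(-3) − (-2)(0) = 9
P_2→P_3: (-2)(0) − (6)(-3) = 18
P_3→P_4: (6)(3) − (1)(0) = 18
P_4→P_5: (1)(8) − (-9)(3) = 35
P_5→P_1: (-9)(0) − (-3)(8) = 24
Σ = 104
Area = |Σ|/2 = 52.

52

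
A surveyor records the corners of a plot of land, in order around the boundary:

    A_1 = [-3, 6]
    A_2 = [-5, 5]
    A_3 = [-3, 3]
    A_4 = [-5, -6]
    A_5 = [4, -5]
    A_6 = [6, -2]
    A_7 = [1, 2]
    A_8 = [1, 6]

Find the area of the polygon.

80.5

Apply the surveyor's formula: 2A = Σ (x_i·y_{i+1} − x_{i+1}·y_i), indices taken mod 8.
Cross-terms: 15, 0, 33, 49, 22, 14, 4, 24  ⇒  Σ = 161
Area = |Σ|/2 = 80.5.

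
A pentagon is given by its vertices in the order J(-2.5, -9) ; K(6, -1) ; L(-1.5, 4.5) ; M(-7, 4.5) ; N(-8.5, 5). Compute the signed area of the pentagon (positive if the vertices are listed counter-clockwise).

Apply the shoelace (surveyor's) formula: 2A = Σ (x_i·y_{i+1} − x_{i+1}·y_i), indices taken mod 5.
Σ = (56.5) + (25.5) + (24.75) + (3.25) + (89) = 199
Signed area = Σ/2 = 99.5 (positive ⇒ counter-clockwise traversal).

99.5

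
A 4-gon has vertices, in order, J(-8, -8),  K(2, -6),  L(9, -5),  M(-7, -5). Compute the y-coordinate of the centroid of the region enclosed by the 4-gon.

Apply the surveyor's formula. First the cross-terms c_i = x_i·y_{i+1} − x_{i+1}·y_i:
  64, 44, -80, 16  ⇒  2A = 44, A = 22.
Then Σ (y_i + y_{i+1})·c_i = -788, so ȳ = -788 / (6·22) = -197/33.

-197/33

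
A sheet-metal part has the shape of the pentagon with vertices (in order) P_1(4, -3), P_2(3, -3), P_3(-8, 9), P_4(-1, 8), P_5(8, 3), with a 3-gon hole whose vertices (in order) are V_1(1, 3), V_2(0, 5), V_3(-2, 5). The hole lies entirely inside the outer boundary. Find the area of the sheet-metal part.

77

Outer boundary:
Apply the surveyor's formula: 2A = Σ (x_i·y_{i+1} − x_{i+1}·y_i), indices taken mod 5.
P_1→P_2: (4)(-3) − (3)(-3) = -3
P_2→P_3: (3)(9) − (-8)(-3) = 3
P_3→P_4: (-8)(8) − (-1)(9) = -55
P_4→P_5: (-1)(3) − (8)(8) = -67
P_5→P_1: (8)(-3) − (4)(3) = -36
Σ = -158
Area = |Σ|/2 = 79.
Hole:
Σ = (5) + (10) + (-11) = 4
Area = |Σ|/2 = 2.
Net area = 79 − 2 = 77.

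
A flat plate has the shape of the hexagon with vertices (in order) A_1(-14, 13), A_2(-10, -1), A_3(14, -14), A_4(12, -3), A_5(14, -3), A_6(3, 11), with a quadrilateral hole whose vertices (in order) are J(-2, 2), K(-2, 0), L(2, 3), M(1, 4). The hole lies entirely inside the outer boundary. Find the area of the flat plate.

386.5

Outer boundary:
Σ = (144) + (154) + (126) + (6) + (163) + (193) = 786
Area = |Σ|/2 = 393.
Hole:
Σ = (4) + (-6) + (5) + (10) = 13
Area = |Σ|/2 = 6.5.
Net area = 393 − 6.5 = 386.5.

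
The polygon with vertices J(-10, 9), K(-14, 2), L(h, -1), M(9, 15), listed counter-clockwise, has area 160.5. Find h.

-3

Write out the shoelace sum; only the two edges meeting at L involve h:
2·Area = [((-14)·(-1) − h·2) + (h·15 − 9·(-1))] + 337
       = 13·h + 360 = 321
⇒ h = -3.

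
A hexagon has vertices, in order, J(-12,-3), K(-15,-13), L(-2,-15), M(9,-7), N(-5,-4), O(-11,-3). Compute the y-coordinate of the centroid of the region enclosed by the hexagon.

-802/89

Apply the shoelace (surveyor's) formula. First the cross-terms c_i = x_i·y_{i+1} − x_{i+1}·y_i:
  111, 199, 149, -71, -29, -3  ⇒  2A = 356, A = 178.
Then Σ (y_i + y_{i+1})·c_i = -9624, so ȳ = -9624 / (6·178) = -802/89.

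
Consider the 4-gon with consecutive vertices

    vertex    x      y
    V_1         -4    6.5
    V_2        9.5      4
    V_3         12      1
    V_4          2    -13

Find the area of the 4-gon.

156.625

Cross-terms: -77.75, -38.5, -158, -39  ⇒  Σ = -313.25
Area = |Σ|/2 = 156.625.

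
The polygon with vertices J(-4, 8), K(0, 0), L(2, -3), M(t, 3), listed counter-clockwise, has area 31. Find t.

Write out the shoelace sum; only the two edges meeting at M involve t:
2·Area = [(2·3 − t·(-3)) + (t·8 − (-4)·3)] + 0
       = 11·t + 18 = 62
⇒ t = 4.

4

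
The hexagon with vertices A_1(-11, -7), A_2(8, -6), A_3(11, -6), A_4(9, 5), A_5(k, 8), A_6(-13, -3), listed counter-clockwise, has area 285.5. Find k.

-11

Write out the shoelace sum; only the two edges meeting at A_5 involve k:
2·Area = [(9·8 − k·5) + (k·(-3) − (-13)·8)] + 307
       = -8·k + 483 = 571
⇒ k = -11.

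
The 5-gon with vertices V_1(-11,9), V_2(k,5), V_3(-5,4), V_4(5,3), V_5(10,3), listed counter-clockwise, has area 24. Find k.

Write out the shoelace sum; only the two edges meeting at V_2 involve k:
2·Area = [((-11)·5 − k·9) + (k·4 − (-5)·5)] + 73
       = -5·k + 43 = 48
⇒ k = -1.

-1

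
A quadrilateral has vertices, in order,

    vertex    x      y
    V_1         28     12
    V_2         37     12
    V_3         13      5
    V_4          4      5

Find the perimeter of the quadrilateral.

68

|V_1V_2| = √((9)² + (0)²) = √81 = 9
|V_2V_3| = √((-24)² + (-7)²) = √625 = 25
|V_3V_4| = √((-9)² + (0)²) = √81 = 9
|V_4V_1| = √((24)² + (7)²) = √625 = 25
Perimeter = 9 + 25 + 9 + 25 = 68.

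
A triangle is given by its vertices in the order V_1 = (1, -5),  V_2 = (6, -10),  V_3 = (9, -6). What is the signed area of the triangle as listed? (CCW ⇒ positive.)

17.5

Cross-terms: 20, 54, -39  ⇒  Σ = 35
Signed area = Σ/2 = 17.5 (positive ⇒ counter-clockwise traversal).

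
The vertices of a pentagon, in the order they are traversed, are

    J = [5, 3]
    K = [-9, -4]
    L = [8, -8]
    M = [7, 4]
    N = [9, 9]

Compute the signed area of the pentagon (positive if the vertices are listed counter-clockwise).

Σ = (7) + (104) + (88) + (27) + (-18) = 208
Signed area = Σ/2 = 104 (positive ⇒ counter-clockwise traversal).

104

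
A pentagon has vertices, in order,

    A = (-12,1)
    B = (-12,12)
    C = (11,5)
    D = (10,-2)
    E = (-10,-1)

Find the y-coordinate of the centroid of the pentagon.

851/224

Apply the surveyor's formula. First the cross-terms c_i = x_i·y_{i+1} − x_{i+1}·y_i:
  -132, -192, -72, -30, -22  ⇒  2A = -448, A = -224.
Then Σ (y_i + y_{i+1})·c_i = -5106, so ȳ = -5106 / (6·(-224)) = 851/224.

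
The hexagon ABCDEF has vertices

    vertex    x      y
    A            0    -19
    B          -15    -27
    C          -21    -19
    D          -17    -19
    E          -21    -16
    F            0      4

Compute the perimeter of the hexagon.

|AB| = √((-15)² + (-8)²) = √289 = 17
|BC| = √((-6)² + (8)²) = √100 = 10
|CD| = √((4)² + (0)²) = √16 = 4
|DE| = √((-4)² + (3)²) = √25 = 5
|EF| = √((21)² + (20)²) = √841 = 29
|FA| = √((0)² + (-23)²) = √529 = 23
Perimeter = 17 + 10 + 4 + 5 + 29 + 23 = 88.

88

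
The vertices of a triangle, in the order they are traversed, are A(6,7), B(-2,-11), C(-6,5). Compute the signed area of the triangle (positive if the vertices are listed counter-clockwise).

-100

Apply Gauss's area formula: 2A = Σ (x_i·y_{i+1} − x_{i+1}·y_i), indices taken mod 3.
A→B: (6)(-11) − (-2)(7) = -52
B→C: (-2)(5) − (-6)(-11) = -76
C→A: (-6)(7) − (6)(5) = -72
Σ = -200
Signed area = Σ/2 = -100 (negative ⇒ clockwise traversal).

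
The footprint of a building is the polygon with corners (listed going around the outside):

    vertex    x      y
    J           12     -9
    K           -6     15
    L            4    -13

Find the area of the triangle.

132

Cross-terms: 126, 18, 120  ⇒  Σ = 264
Area = |Σ|/2 = 132.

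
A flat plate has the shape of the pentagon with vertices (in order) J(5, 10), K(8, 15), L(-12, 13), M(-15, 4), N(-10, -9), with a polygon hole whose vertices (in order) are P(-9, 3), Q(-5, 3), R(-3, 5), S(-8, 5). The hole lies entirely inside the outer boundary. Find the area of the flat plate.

Outer boundary:
Apply the shoelace (surveyor's) formula: 2A = Σ (x_i·y_{i+1} − x_{i+1}·y_i), indices taken mod 5.
J→K: (5)(15) − (8)(10) = -5
K→L: (8)(13) − (-12)(15) = 284
L→M: (-12)(4) − (-15)(13) = 147
M→N: (-15)(-9) − (-10)(4) = 175
N→J: (-10)(10) − (5)(-9) = -55
Σ = 546
Area = |Σ|/2 = 273.
Hole:
Σ = (-12) + (-16) + (25) + (21) = 18
Area = |Σ|/2 = 9.
Net area = 273 − 9 = 264.

264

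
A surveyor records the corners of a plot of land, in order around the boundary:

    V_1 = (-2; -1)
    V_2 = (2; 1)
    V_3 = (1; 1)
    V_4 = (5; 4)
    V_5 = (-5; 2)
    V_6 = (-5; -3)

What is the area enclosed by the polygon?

Apply the surveyor's formula: 2A = Σ (x_i·y_{i+1} − x_{i+1}·y_i), indices taken mod 6.
V_1→V_2: (-2)(1) − (2)(-1) = 0
V_2→V_3: (2)(1) − (1)(1) = 1
V_3→V_4: (1)(4) − (5)(1) = -1
V_4→V_5: (5)(2) − (-5)(4) = 30
V_5→V_6: (-5)(-3) − (-5)(2) = 25
V_6→V_1: (-5)(-1) − (-2)(-3) = -1
Σ = 54
Area = |Σ|/2 = 27.

27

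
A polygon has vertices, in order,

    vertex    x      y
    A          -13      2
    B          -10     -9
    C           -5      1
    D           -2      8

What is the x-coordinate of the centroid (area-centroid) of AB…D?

Apply the shoelace formula. First the cross-terms c_i = x_i·y_{i+1} − x_{i+1}·y_i:
  137, -55, -38, 100  ⇒  2A = 144, A = 72.
Then Σ (x_i + x_{i+1})·c_i = -3560, so x̄ = -3560 / (6·72) = -445/54.

-445/54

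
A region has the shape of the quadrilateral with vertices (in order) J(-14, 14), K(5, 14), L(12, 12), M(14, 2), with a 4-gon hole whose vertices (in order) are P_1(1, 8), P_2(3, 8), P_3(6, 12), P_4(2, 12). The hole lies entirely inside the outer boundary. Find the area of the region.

Outer boundary:
Apply the shoelace formula: 2A = Σ (x_i·y_{i+1} − x_{i+1}·y_i), indices taken mod 4.
Σ = (-266) + (-108) + (-144) + (224) = -294
Area = |Σ|/2 = 147.
Hole:
Σ = (-16) + (-12) + (48) + (4) = 24
Area = |Σ|/2 = 12.
Net area = 147 − 12 = 135.

135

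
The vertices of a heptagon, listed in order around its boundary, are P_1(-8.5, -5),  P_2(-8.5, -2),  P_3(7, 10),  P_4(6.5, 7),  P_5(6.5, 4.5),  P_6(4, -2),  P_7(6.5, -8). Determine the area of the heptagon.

139.625

Σ = (-25.5) + (-71) + (-16) + (-16.25) + (-31) + (-19) + (-100.5) = -279.25
Area = |Σ|/2 = 139.625.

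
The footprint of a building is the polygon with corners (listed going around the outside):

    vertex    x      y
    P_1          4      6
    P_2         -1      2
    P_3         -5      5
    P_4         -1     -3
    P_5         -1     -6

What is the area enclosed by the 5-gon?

Apply Gauss's area formula: 2A = Σ (x_i·y_{i+1} − x_{i+1}·y_i), indices taken mod 5.
Σ = (14) + (5) + (20) + (3) + (18) = 60
Area = |Σ|/2 = 30.

30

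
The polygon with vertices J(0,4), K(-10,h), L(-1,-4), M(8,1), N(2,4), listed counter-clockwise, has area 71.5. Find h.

Write out the shoelace sum; only the two edges meeting at K involve h:
2·Area = [(0·h − (-10)·4) + ((-10)·(-4) − (-1)·h)] + 69
       = 1·h + 149 = 143
⇒ h = -6.

-6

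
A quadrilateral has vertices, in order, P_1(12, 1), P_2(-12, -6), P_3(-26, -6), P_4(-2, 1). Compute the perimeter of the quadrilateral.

|P_1P_2| = √((-24)² + (-7)²) = √625 = 25
|P_2P_3| = √((-14)² + (0)²) = √196 = 14
|P_3P_4| = √((24)² + (7)²) = √625 = 25
|P_4P_1| = √((14)² + (0)²) = √196 = 14
Perimeter = 25 + 14 + 25 + 14 = 78.

78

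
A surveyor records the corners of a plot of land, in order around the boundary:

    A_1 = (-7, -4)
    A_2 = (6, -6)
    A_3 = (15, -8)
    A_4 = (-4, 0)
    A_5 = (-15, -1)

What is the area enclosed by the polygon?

A_1→A_2: (-7)(-6) − (6)(-4) = 66
A_2→A_3: (6)(-8) − (15)(-6) = 42
A_3→A_4: (15)(0) − (-4)(-8) = -32
A_4→A_5: (-4)(-1) − (-15)(0) = 4
A_5→A_1: (-15)(-4) − (-7)(-1) = 53
Σ = 133
Area = |Σ|/2 = 66.5.

66.5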